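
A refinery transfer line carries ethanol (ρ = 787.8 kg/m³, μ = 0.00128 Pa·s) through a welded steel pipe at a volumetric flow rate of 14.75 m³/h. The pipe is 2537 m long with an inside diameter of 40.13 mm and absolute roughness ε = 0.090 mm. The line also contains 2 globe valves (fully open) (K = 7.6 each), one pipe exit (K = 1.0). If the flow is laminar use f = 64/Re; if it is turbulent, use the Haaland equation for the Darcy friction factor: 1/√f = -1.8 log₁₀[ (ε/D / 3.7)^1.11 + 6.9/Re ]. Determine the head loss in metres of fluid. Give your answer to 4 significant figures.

h_f ≈ 885.3 m

Q = 14.75 m³/h = 14.75/3600 = 0.004097 m³/s.
Cross-sectional area A = πD²/4 = π(0.04013)²/4 = 0.001265 m²; mean velocity V = Q/A = 0.004097/0.001265 = 3.239 m/s.
Reynolds number Re = ρVD/μ = 787.8 · 3.239 · 0.04013 / 0.00128 = 8.001e+04.
Re > 4000 → turbulent. Relative roughness ε/D = 9e-05/0.04013 = 0.00224. Haaland: 1/√f = -1.8 log₁₀[(0.00224/3.7)^1.11 + 6.9/8.001e+04] = -1.8 log₁₀[0.000268 + 8.62e-05] = 6.211, so f = 0.02593.
Total minor-loss coefficient ΣK = 2·7.6 + 1·1 = 16.2.
ΔP = [f·L/D + ΣK]·(ρV²/2) = [0.02593·2537/0.04013 + 16.2]·(787.8·3.239²/2) = [1639 + 16.2]·4133 = 6.842e+06 Pa.
Head loss h_f = ΔP/(ρg) = 6.842e+06/(787.8·9.81) = 885.3 m.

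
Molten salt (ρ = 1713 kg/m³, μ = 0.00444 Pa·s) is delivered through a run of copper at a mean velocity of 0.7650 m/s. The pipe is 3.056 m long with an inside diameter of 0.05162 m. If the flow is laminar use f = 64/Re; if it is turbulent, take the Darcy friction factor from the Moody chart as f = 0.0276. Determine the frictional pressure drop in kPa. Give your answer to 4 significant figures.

ΔP ≈ 0.8190 kPa

Reynolds number Re = ρVD/μ = 1713 · 0.765 · 0.05162 / 0.00444 = 1.524e+04.
Re > 4000 → turbulent; use the Moody-chart value f = 0.0276.
Darcy-Weisbach: ΔP = f(L/D)(ρV²/2) = 0.0276·(3.056/0.05162)·(1713·0.765²/2) = 0.0276·59.2·501.2 = 819 Pa.
ΔP = 819 Pa = 0.8190 kPa.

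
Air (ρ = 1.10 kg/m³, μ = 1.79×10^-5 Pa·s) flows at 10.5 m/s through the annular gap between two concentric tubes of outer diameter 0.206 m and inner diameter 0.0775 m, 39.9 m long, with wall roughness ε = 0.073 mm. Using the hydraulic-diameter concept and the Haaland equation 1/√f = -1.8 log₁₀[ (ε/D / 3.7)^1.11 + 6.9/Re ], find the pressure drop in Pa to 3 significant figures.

ΔP ≈ 392 Pa

Hydraulic diameter D_h = 4A/P = D_o - D_i = 0.206 - 0.0775 = 0.1285 m.
Re = ρVD_h/μ = 1.1·10.5·0.1285/1.79e-05 = 8.291e+04.
ε/D_h = 7.3e-05/0.1285 = 0.000568; Haaland gives 1/√f = -1.8 log₁₀[5.84e-05+8.32e-05] = 6.928, so f = 0.02084.
ΔP = f(L/D_h)(ρV²/2) = 0.02084·39.9/0.1285·60.64 = 392.3 Pa.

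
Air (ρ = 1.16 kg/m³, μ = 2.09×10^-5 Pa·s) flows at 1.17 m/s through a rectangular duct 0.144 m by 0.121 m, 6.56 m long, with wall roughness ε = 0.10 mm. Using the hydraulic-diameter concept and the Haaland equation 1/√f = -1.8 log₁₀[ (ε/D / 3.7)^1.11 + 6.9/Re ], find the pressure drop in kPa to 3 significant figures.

Hydraulic diameter D_h = 4A/P = 4·(0.144·0.121)/(2·(0.144+0.121)) = 0.0697/0.53 = 0.1315 m.
Re = ρVD_h/μ = 1.16·1.17·0.1315/2.09e-05 = 8539.
ε/D_h = 0.0001/0.1315 = 0.00076; Haaland gives 1/√f = -1.8 log₁₀[8.08e-05+0.000808] = 5.492, so f = 0.03315.
ΔP = f(L/D_h)(ρV²/2) = 0.03315·6.56/0.1315·0.794 = 1.313 Pa.
ΔP = 0.00131 kPa.

ΔP ≈ 0.00131 kPa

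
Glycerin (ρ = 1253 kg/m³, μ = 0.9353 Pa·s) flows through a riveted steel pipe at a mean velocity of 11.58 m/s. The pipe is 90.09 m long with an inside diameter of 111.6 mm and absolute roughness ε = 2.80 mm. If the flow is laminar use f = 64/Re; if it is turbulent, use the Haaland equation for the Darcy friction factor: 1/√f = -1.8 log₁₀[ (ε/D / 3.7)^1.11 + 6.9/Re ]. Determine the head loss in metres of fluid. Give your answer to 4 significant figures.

Reynolds number Re = ρVD/μ = 1253 · 11.58 · 0.1116 / 0.935 = 1731.
Re < 2300 → laminar flow, so f = 64/Re = 64/1731 = 0.03697 (the turbulent correlation is not needed).
Darcy-Weisbach: ΔP = f(L/D)(ρV²/2) = 0.03697·(90.09/0.1116)·(1253·11.58²/2) = 0.03697·807.3·8.401e+04 = 2.507e+06 Pa.
Head loss h_f = ΔP/(ρg) = 2.507e+06/(1253·9.81) = 204.0 m.

h_f ≈ 204.0 m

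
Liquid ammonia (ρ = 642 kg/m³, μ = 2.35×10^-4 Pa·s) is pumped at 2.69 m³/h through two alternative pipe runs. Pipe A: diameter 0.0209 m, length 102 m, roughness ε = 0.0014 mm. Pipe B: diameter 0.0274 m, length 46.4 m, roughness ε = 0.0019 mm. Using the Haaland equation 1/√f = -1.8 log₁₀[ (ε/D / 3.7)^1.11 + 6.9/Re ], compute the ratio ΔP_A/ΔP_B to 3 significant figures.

ΔP_A/ΔP_B ≈ 8.08

Pipe A: V = Q/A = 0.0007472/0.0003431 = 2.178 m/s; Re = 1.244e+05; ε/D = 6.7e-05; Haaland → f = 0.01737; ΔP_A = f(L/D)(ρV²/2) = 1.291e+05 Pa.
Pipe B: V = Q/A = 0.0007472/0.0005896 = 1.267 m/s; Re = 9.486e+04; ε/D = 6.93e-05; Haaland → f = 0.01831; ΔP_B = f(L/D)(ρV²/2) = 1.598e+04 Pa.
ΔP_A/ΔP_B = 1.291e+05/1.598e+04 = 8.08.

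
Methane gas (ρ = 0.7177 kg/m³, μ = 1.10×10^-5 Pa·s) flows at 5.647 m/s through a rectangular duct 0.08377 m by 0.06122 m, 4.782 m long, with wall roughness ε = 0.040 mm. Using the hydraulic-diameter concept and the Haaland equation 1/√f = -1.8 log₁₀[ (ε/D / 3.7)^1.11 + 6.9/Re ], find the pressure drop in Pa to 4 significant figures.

Hydraulic diameter D_h = 4A/P = 4·(0.08377·0.06122)/(2·(0.08377+0.06122)) = 0.02051/0.29 = 0.07074 m.
Re = ρVD_h/μ = 0.7177·5.647·0.07074/1.1e-05 = 2.606e+04.
ε/D_h = 4e-05/0.07074 = 0.000565; Haaland gives 1/√f = -1.8 log₁₀[5.81e-05+0.000265] = 6.284, so f = 0.02533.
ΔP = f(L/D_h)(ρV²/2) = 0.02533·4.782/0.07074·11.44 = 19.59 Pa.

ΔP ≈ 19.59 Pa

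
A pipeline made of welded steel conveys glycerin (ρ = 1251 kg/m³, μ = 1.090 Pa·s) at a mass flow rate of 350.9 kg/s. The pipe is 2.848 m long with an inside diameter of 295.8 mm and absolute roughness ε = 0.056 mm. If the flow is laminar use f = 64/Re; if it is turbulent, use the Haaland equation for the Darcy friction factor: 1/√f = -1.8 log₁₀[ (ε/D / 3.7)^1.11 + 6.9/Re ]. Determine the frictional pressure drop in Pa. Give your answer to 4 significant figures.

ΔP ≈ 4634 Pa

A = πD²/4 = π(0.2958)²/4 = 0.06872 m²; mean velocity V = ṁ/(ρA) = 350.9/(1251 · 0.06872) = 4.082 m/s.
Reynolds number Re = ρVD/μ = 1251 · 4.082 · 0.2958 / 1.09 = 1386.
Re < 2300 → laminar flow, so f = 64/Re = 64/1386 = 0.04619 (the turbulent correlation is not needed).
Darcy-Weisbach: ΔP = f(L/D)(ρV²/2) = 0.04619·(2.848/0.2958)·(1251·4.082²/2) = 0.04619·9.628·1.042e+04 = 4634 Pa.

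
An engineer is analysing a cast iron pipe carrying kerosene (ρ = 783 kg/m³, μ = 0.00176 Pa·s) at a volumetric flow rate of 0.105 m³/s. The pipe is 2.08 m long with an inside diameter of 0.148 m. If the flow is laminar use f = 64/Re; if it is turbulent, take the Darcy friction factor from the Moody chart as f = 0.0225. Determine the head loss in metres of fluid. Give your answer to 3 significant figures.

Cross-sectional area A = πD²/4 = π(0.148)²/4 = 0.0172 m²; mean velocity V = Q/A = 0.105/0.0172 = 6.103 m/s.
Reynolds number Re = ρVD/μ = 783 · 6.103 · 0.148 / 0.00176 = 4.019e+05.
Re > 4000 → turbulent; use the Moody-chart value f = 0.0225.
Darcy-Weisbach: ΔP = f(L/D)(ρV²/2) = 0.0225·(2.08/0.148)·(783·6.103²/2) = 0.0225·14.05·1.458e+04 = 4612 Pa.
Head loss h_f = ΔP/(ρg) = 4612/(783·9.81) = 0.600 m.

h_f ≈ 0.600 m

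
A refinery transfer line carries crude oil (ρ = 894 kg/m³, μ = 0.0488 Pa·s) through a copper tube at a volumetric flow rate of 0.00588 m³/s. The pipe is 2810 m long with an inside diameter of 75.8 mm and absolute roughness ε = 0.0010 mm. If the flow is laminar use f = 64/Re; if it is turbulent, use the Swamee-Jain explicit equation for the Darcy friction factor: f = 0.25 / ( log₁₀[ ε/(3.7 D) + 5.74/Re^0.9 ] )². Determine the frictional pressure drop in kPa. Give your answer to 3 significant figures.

ΔP ≈ 995 kPa

Cross-sectional area A = πD²/4 = π(0.0758)²/4 = 0.004513 m²; mean velocity V = Q/A = 0.00588/0.004513 = 1.303 m/s.
Reynolds number Re = ρVD/μ = 894 · 1.303 · 0.0758 / 0.0488 = 1809.
Re < 2300 → laminar flow, so f = 64/Re = 64/1809 = 0.03537 (the turbulent correlation is not needed).
Darcy-Weisbach: ΔP = f(L/D)(ρV²/2) = 0.03537·(2810/0.0758)·(894·1.303²/2) = 0.03537·3.707e+04·758.9 = 9.951e+05 Pa.
ΔP = 9.951e+05 Pa = 995 kPa.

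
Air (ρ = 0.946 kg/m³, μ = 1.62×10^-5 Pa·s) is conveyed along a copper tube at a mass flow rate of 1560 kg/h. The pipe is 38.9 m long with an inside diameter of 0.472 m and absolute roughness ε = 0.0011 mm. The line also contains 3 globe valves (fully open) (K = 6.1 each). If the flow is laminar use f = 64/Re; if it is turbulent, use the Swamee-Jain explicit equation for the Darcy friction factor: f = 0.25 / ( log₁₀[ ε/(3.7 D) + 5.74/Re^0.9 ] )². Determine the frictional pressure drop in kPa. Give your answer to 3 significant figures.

ṁ = 1560 kg/h = 1560/3600 = 0.4333 kg/s.
A = πD²/4 = π(0.472)²/4 = 0.175 m²; mean velocity V = ṁ/(ρA) = 0.4333/(0.946 · 0.175) = 2.618 m/s.
Reynolds number Re = ρVD/μ = 0.946 · 2.618 · 0.472 / 1.62e-05 = 7.216e+04.
Re > 4000 → turbulent. Relative roughness ε/D = 1.1e-06/0.472 = 2.33e-06. Swamee-Jain: f = 0.25/(log₁₀[2.33e-06/3.7 + 5.74/7.216e+04^0.9])² = 0.25/(log₁₀[6.3e-07 + 0.000243])² = 0.25/(-3.612)² = 0.01916.
Total minor-loss coefficient ΣK = 3·6.1 = 18.3.
ΔP = [f·L/D + ΣK]·(ρV²/2) = [0.01916·38.9/0.472 + 18.3]·(0.946·2.618²/2) = [1.579 + 18.3]·3.242 = 64.44 Pa.
ΔP = 64.44 Pa = 0.0644 kPa.

ΔP ≈ 0.0644 kPa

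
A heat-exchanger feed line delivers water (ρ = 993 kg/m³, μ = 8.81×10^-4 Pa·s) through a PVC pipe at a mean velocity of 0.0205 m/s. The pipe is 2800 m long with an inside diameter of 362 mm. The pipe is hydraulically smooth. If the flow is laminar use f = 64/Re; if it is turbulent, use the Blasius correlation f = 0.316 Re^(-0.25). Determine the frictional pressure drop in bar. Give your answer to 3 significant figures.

Reynolds number Re = ρVD/μ = 993 · 0.0205 · 0.362 / 0.000881 = 8364.
Re > 4000 → turbulent. Smooth-pipe (Blasius): f = 0.316 Re^(-0.25) = 0.316/(8364)^0.25 = 0.03304.
Darcy-Weisbach: ΔP = f(L/D)(ρV²/2) = 0.03304·(2800/0.362)·(993·0.0205²/2) = 0.03304·7735·0.2087 = 53.33 Pa.
ΔP = 53.33 Pa = 5.33×10^-4 bar.

ΔP ≈ 5.33×10^-4 bar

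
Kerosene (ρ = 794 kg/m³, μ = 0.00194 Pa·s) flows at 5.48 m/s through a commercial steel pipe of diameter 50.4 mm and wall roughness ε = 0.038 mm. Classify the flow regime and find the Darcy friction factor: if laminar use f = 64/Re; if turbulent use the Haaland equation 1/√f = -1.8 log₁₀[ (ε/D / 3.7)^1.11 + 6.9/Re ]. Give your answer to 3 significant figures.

Re = ρVD/μ = 794·5.48·0.0504/0.00194 = 1.13e+05.
Re > 4000 → turbulent. ε/D = 3.8e-05/0.0504 = 0.000754; Haaland: 1/√f = -1.8 log₁₀[8e-05 + 6.1e-05] = 6.931, so f = 0.02082.

f ≈ 0.0208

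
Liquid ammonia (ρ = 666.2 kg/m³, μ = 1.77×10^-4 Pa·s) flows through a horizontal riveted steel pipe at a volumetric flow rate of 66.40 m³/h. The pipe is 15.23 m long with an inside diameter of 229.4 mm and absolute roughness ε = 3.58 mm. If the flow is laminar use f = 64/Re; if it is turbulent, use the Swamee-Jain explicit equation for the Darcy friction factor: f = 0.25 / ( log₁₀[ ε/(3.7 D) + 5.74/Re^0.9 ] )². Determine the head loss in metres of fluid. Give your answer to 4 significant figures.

Q = 66.40 m³/h = 66.40/3600 = 0.01844 m³/s.
Cross-sectional area A = πD²/4 = π(0.2294)²/4 = 0.04133 m²; mean velocity V = Q/A = 0.01844/0.04133 = 0.4463 m/s.
Reynolds number Re = ρVD/μ = 666.2 · 0.4463 · 0.2294 / 0.000177 = 3.853e+05.
Re > 4000 → turbulent. Relative roughness ε/D = 0.00358/0.2294 = 0.0156. Swamee-Jain: f = 0.25/(log₁₀[0.0156/3.7 + 5.74/3.853e+05^0.9])² = 0.25/(log₁₀[0.00422 + 5.39e-05])² = 0.25/(-2.369)² = 0.04453.
Darcy-Weisbach: ΔP = f(L/D)(ρV²/2) = 0.04453·(15.23/0.2294)·(666.2·0.4463²/2) = 0.04453·66.39·66.34 = 196.1 Pa.
Head loss h_f = ΔP/(ρg) = 196.1/(666.2·9.81) = 0.03001 m.

h_f ≈ 0.03001 m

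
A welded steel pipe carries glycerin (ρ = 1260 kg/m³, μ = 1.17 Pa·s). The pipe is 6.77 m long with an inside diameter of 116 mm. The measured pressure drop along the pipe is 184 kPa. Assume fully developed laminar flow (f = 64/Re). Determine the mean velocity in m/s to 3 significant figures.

V ≈ 9.77 m/s

For laminar flow, f = 64/Re with Re = ρVD/μ, so Darcy-Weisbach reduces to ΔP = 32μLV/D². Solving for V: V = ΔP·D²/(32μL) = 1.84e+05·(0.116)²/(32·1.17·6.77) = 9.768 m/s.
Check: Re = ρVD/μ = 1260·9.768·0.116/1.17 = 1220 < 2300, so the laminar assumption holds.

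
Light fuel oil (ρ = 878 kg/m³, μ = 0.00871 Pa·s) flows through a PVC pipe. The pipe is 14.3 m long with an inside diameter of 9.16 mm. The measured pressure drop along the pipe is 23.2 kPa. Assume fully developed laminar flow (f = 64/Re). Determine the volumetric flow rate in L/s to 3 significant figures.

Q ≈ 0.0322 L/s

For laminar flow, f = 64/Re with Re = ρVD/μ, so Darcy-Weisbach reduces to ΔP = 32μLV/D². Solving for V: V = ΔP·D²/(32μL) = 2.32e+04·(0.00916)²/(32·0.00871·14.3) = 0.4884 m/s.
Check: Re = ρVD/μ = 878·0.4884·0.00916/0.00871 = 451 < 2300, so the laminar assumption holds.
Q = V·A = 0.4884·(π/4·0.00916²) = 3.219e-05 m³/s = 0.0322 L/s.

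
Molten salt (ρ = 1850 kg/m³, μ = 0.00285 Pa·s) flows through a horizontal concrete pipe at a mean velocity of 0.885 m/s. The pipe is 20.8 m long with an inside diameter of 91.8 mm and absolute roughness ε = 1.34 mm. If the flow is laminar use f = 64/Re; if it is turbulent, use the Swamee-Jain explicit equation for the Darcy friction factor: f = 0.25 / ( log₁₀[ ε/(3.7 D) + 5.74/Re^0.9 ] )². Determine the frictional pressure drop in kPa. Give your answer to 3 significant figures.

ΔP ≈ 7.31 kPa

Reynolds number Re = ρVD/μ = 1850 · 0.885 · 0.0918 / 0.00285 = 5.274e+04.
Re > 4000 → turbulent. Relative roughness ε/D = 0.00134/0.0918 = 0.0146. Swamee-Jain: f = 0.25/(log₁₀[0.0146/3.7 + 5.74/5.274e+04^0.9])² = 0.25/(log₁₀[0.00395 + 0.000323])² = 0.25/(-2.37)² = 0.04452.
Darcy-Weisbach: ΔP = f(L/D)(ρV²/2) = 0.04452·(20.8/0.0918)·(1850·0.885²/2) = 0.04452·226.6·724.5 = 7308 Pa.
ΔP = 7308 Pa = 7.31 kPa.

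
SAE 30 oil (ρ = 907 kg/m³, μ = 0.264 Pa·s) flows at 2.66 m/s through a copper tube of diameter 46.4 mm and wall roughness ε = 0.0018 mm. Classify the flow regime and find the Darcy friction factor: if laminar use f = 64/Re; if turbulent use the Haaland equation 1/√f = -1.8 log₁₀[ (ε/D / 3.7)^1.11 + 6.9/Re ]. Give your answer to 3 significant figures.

f ≈ 0.151

Re = ρVD/μ = 907·2.66·0.0464/0.264 = 424.
Re < 2300 → laminar, so f = 64/Re = 0.1509 (roughness is irrelevant in laminar flow).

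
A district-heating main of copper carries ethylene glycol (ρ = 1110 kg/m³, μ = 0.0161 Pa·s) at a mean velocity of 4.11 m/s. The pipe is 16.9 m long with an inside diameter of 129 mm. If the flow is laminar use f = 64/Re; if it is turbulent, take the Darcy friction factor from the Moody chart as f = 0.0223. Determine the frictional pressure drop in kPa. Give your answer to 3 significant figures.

ΔP ≈ 27.4 kPa

Reynolds number Re = ρVD/μ = 1110 · 4.11 · 0.129 / 0.0161 = 3.655e+04.
Re > 4000 → turbulent; use the Moody-chart value f = 0.0223.
Darcy-Weisbach: ΔP = f(L/D)(ρV²/2) = 0.0223·(16.9/0.129)·(1110·4.11²/2) = 0.0223·131·9375 = 2.739e+04 Pa.
ΔP = 2.739e+04 Pa = 27.4 kPa.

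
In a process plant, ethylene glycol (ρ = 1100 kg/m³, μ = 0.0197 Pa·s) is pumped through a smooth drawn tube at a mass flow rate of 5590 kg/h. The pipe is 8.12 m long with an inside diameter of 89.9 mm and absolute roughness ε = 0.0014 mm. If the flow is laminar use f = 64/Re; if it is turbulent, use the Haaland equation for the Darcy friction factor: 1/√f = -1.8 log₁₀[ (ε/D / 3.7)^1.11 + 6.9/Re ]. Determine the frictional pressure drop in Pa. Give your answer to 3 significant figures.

ΔP ≈ 141 Pa

ṁ = 5590 kg/h = 5590/3600 = 1.553 kg/s.
A = πD²/4 = π(0.0899)²/4 = 0.006348 m²; mean velocity V = ṁ/(ρA) = 1.553/(1100 · 0.006348) = 0.2224 m/s.
Reynolds number Re = ρVD/μ = 1100 · 0.2224 · 0.0899 / 0.0197 = 1116.
Re < 2300 → laminar flow, so f = 64/Re = 64/1116 = 0.05733 (the turbulent correlation is not needed).
Darcy-Weisbach: ΔP = f(L/D)(ρV²/2) = 0.05733·(8.12/0.0899)·(1100·0.2224²/2) = 0.05733·90.32·27.2 = 140.9 Pa.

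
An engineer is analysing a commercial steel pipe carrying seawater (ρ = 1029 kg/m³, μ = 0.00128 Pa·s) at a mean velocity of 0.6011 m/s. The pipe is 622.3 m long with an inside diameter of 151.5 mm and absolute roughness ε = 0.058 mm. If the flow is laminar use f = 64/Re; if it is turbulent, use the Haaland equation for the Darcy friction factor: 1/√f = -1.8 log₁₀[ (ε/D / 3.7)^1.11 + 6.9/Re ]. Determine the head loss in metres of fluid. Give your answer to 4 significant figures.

h_f ≈ 1.551 m

Reynolds number Re = ρVD/μ = 1029 · 0.6011 · 0.1515 / 0.00128 = 7.321e+04.
Re > 4000 → turbulent. Relative roughness ε/D = 5.8e-05/0.1515 = 0.000383. Haaland: 1/√f = -1.8 log₁₀[(0.000383/3.7)^1.11 + 6.9/7.321e+04] = -1.8 log₁₀[3.77e-05 + 9.43e-05] = 6.983, so f = 0.02051.
Darcy-Weisbach: ΔP = f(L/D)(ρV²/2) = 0.02051·(622.3/0.1515)·(1029·0.6011²/2) = 0.02051·4108·185.9 = 1.566e+04 Pa.
Head loss h_f = ΔP/(ρg) = 1.566e+04/(1029·9.81) = 1.551 m.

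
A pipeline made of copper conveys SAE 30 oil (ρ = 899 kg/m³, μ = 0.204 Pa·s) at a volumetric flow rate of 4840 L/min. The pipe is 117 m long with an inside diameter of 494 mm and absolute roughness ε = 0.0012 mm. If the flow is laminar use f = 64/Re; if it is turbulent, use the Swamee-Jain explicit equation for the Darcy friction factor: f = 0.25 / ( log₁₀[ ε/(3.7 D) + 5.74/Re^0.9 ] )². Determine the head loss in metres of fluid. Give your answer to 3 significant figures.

h_f ≈ 0.149 m

Q = 4840 L/min = 4840/60000 = 0.08067 m³/s.
Cross-sectional area A = πD²/4 = π(0.494)²/4 = 0.1917 m²; mean velocity V = Q/A = 0.08067/0.1917 = 0.4209 m/s.
Reynolds number Re = ρVD/μ = 899 · 0.4209 · 0.494 / 0.204 = 916.2.
Re < 2300 → laminar flow, so f = 64/Re = 64/916.2 = 0.06985 (the turbulent correlation is not needed).
Darcy-Weisbach: ΔP = f(L/D)(ρV²/2) = 0.06985·(117/0.494)·(899·0.4209²/2) = 0.06985·236.8·79.62 = 1317 Pa.
Head loss h_f = ΔP/(ρg) = 1317/(899·9.81) = 0.149 m.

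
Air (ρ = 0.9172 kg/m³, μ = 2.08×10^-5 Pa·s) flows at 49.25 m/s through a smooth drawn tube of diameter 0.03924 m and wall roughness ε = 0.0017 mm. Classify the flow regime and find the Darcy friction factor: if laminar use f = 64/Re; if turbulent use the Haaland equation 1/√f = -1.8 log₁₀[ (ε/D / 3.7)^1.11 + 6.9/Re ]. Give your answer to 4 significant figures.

f ≈ 0.01860

Re = ρVD/μ = 0.9172·49.25·0.03924/2.08e-05 = 8.522e+04.
Re > 4000 → turbulent. ε/D = 1.7e-06/0.03924 = 4.33e-05; Haaland: 1/√f = -1.8 log₁₀[3.36e-06 + 8.1e-05] = 7.333, so f = 0.0186.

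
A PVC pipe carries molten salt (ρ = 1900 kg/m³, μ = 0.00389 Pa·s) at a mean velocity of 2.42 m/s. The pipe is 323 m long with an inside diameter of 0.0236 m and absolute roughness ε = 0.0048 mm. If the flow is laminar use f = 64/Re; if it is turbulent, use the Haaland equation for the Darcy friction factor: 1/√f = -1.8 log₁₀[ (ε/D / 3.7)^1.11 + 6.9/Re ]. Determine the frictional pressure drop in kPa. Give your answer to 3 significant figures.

ΔP ≈ 1840 kPa

Reynolds number Re = ρVD/μ = 1900 · 2.42 · 0.0236 / 0.00389 = 2.79e+04.
Re > 4000 → turbulent. Relative roughness ε/D = 4.8e-06/0.0236 = 0.000203. Haaland: 1/√f = -1.8 log₁₀[(0.000203/3.7)^1.11 + 6.9/2.79e+04] = -1.8 log₁₀[1.87e-05 + 0.000247] = 6.435, so f = 0.02415.
Darcy-Weisbach: ΔP = f(L/D)(ρV²/2) = 0.02415·(323/0.0236)·(1900·2.42²/2) = 0.02415·1.369e+04·5564 = 1.839e+06 Pa.
ΔP = 1.839e+06 Pa = 1840 kPa.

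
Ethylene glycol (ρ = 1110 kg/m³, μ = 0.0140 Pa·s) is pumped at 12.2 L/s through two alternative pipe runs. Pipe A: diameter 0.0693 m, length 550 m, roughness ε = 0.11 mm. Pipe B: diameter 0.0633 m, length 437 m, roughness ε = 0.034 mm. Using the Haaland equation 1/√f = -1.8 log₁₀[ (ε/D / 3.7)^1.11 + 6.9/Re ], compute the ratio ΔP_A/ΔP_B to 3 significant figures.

ΔP_A/ΔP_B ≈ 0.873

Pipe A: V = Q/A = 0.0122/0.003772 = 3.234 m/s; Re = 1.777e+04; ε/D = 0.00159; Haaland → f = 0.02934; ΔP_A = f(L/D)(ρV²/2) = 1.352e+06 Pa.
Pipe B: V = Q/A = 0.0122/0.003147 = 3.877 m/s; Re = 1.946e+04; ε/D = 0.000537; Haaland → f = 0.02689; ΔP_B = f(L/D)(ρV²/2) = 1.549e+06 Pa.
ΔP_A/ΔP_B = 1.352e+06/1.549e+06 = 0.873.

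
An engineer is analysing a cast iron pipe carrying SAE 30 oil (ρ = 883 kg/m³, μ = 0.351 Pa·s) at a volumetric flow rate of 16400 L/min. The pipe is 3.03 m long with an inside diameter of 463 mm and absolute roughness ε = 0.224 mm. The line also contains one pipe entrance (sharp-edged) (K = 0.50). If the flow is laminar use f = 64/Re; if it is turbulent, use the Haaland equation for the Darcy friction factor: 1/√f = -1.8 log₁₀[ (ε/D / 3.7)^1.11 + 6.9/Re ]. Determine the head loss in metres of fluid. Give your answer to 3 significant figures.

Q = 16400 L/min = 16400/60000 = 0.2733 m³/s.
Cross-sectional area A = πD²/4 = π(0.463)²/4 = 0.1684 m²; mean velocity V = Q/A = 0.2733/0.1684 = 1.623 m/s.
Reynolds number Re = ρVD/μ = 883 · 1.623 · 0.463 / 0.351 = 1891.
Re < 2300 → laminar flow, so f = 64/Re = 64/1891 = 0.03385 (the turbulent correlation is not needed).
Total minor-loss coefficient ΣK = 1·0.5 = 0.5.
ΔP = [f·L/D + ΣK]·(ρV²/2) = [0.03385·3.03/0.463 + 0.5]·(883·1.623²/2) = [0.2215 + 0.5]·1164 = 839.5 Pa.
Head loss h_f = ΔP/(ρg) = 839.5/(883·9.81) = 0.0969 m.

h_f ≈ 0.0969 m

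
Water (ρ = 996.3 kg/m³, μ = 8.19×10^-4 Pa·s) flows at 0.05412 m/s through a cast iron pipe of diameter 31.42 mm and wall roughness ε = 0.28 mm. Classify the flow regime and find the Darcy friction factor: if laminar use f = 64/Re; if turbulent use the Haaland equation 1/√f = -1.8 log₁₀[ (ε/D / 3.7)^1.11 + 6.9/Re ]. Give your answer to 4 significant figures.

f ≈ 0.03094

Re = ρVD/μ = 996.3·0.05412·0.03142/0.000819 = 2069.
Re < 2300 → laminar, so f = 64/Re = 0.03094 (roughness is irrelevant in laminar flow).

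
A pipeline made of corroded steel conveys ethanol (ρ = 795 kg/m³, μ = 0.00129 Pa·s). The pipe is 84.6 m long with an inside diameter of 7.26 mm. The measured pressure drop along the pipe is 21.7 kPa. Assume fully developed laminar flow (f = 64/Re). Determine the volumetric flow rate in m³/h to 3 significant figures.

Q ≈ 0.0488 m³/h

For laminar flow, f = 64/Re with Re = ρVD/μ, so Darcy-Weisbach reduces to ΔP = 32μLV/D². Solving for V: V = ΔP·D²/(32μL) = 2.17e+04·(0.00726)²/(32·0.00129·84.6) = 0.3275 m/s.
Check: Re = ρVD/μ = 795·0.3275·0.00726/0.00129 = 1465 < 2300, so the laminar assumption holds.
Q = V·A = 0.3275·(π/4·0.00726²) = 1.356e-05 m³/s = 0.0488 m³/h.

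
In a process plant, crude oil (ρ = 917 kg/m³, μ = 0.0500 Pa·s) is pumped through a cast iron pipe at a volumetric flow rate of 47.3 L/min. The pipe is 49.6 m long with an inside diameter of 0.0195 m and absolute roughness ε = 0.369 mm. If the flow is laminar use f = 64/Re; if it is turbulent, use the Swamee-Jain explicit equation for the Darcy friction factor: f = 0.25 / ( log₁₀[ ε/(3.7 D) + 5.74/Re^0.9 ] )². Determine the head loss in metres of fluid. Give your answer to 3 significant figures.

Q = 47.3 L/min = 47.3/60000 = 0.0007883 m³/s.
Cross-sectional area A = πD²/4 = π(0.0195)²/4 = 0.0002986 m²; mean velocity V = Q/A = 0.0007883/0.0002986 = 2.64 m/s.
Reynolds number Re = ρVD/μ = 917 · 2.64 · 0.0195 / 0.05 = 944.
Re < 2300 → laminar flow, so f = 64/Re = 64/944 = 0.06779 (the turbulent correlation is not needed).
Darcy-Weisbach: ΔP = f(L/D)(ρV²/2) = 0.06779·(49.6/0.0195)·(917·2.64²/2) = 0.06779·2544·3195 = 5.509e+05 Pa.
Head loss h_f = ΔP/(ρg) = 5.509e+05/(917·9.81) = 61.2 m.

h_f ≈ 61.2 m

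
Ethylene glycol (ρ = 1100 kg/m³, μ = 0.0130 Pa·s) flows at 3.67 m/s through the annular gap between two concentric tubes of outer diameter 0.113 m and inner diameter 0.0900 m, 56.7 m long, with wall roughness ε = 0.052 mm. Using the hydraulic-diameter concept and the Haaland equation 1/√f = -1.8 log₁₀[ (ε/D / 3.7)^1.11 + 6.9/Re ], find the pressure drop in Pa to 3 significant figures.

Hydraulic diameter D_h = 4A/P = D_o - D_i = 0.113 - 0.09 = 0.023 m.
Re = ρVD_h/μ = 1100·3.67·0.023/0.013 = 7142.
ε/D_h = 5.2e-05/0.023 = 0.00226; Haaland gives 1/√f = -1.8 log₁₀[0.000271+0.000966] = 5.234, so f = 0.03651.
ΔP = f(L/D_h)(ρV²/2) = 0.03651·56.7/0.023·7408 = 6.667e+05 Pa.

ΔP ≈ 667000 Pa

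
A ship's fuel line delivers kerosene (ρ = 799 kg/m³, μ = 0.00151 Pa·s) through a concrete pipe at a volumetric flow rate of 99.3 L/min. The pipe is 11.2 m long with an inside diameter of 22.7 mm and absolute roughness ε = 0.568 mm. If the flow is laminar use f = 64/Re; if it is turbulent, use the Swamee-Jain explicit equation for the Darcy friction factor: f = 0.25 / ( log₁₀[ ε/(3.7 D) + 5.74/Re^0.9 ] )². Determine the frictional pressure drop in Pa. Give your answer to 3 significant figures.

ΔP ≈ 179000 Pa

Q = 99.3 L/min = 99.3/60000 = 0.001655 m³/s.
Cross-sectional area A = πD²/4 = π(0.0227)²/4 = 0.0004047 m²; mean velocity V = Q/A = 0.001655/0.0004047 = 4.089 m/s.
Reynolds number Re = ρVD/μ = 799 · 4.089 · 0.0227 / 0.00151 = 4.912e+04.
Re > 4000 → turbulent. Relative roughness ε/D = 0.000568/0.0227 = 0.025. Swamee-Jain: f = 0.25/(log₁₀[0.025/3.7 + 5.74/4.912e+04^0.9])² = 0.25/(log₁₀[0.00676 + 0.000344])² = 0.25/(-2.148)² = 0.05417.
Darcy-Weisbach: ΔP = f(L/D)(ρV²/2) = 0.05417·(11.2/0.0227)·(799·4.089²/2) = 0.05417·493.4·6681 = 1.786e+05 Pa.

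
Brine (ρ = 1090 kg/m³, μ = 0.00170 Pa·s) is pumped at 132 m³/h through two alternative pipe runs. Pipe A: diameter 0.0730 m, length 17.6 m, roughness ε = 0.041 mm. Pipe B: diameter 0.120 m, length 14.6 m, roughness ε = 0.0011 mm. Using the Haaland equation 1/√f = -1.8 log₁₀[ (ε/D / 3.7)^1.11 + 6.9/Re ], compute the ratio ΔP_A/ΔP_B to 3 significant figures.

ΔP_A/ΔP_B ≈ 17.6

Pipe A: V = Q/A = 0.03667/0.004185 = 8.761 m/s; Re = 4.1e+05; ε/D = 0.000562; Haaland → f = 0.01812; ΔP_A = f(L/D)(ρV²/2) = 1.827e+05 Pa.
Pipe B: V = Q/A = 0.03667/0.01131 = 3.242 m/s; Re = 2.494e+05; ε/D = 9.17e-06; Haaland → f = 0.01492; ΔP_B = f(L/D)(ρV²/2) = 1.04e+04 Pa.
ΔP_A/ΔP_B = 1.827e+05/1.04e+04 = 17.6.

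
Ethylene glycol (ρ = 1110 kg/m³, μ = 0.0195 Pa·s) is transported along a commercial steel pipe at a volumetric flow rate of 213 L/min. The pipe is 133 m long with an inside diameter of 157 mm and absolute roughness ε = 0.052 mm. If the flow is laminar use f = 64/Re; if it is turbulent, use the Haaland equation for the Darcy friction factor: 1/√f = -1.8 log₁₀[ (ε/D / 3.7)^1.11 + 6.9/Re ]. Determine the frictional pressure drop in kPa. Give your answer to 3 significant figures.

Q = 213 L/min = 213/60000 = 0.00355 m³/s.
Cross-sectional area A = πD²/4 = π(0.157)²/4 = 0.01936 m²; mean velocity V = Q/A = 0.00355/0.01936 = 0.1834 m/s.
Reynolds number Re = ρVD/μ = 1110 · 0.1834 · 0.157 / 0.0195 = 1639.
Re < 2300 → laminar flow, so f = 64/Re = 64/1639 = 0.03905 (the turbulent correlation is not needed).
Darcy-Weisbach: ΔP = f(L/D)(ρV²/2) = 0.03905·(133/0.157)·(1110·0.1834²/2) = 0.03905·847.1·18.66 = 617.4 Pa.
ΔP = 617.4 Pa = 0.617 kPa.

ΔP ≈ 0.617 kPa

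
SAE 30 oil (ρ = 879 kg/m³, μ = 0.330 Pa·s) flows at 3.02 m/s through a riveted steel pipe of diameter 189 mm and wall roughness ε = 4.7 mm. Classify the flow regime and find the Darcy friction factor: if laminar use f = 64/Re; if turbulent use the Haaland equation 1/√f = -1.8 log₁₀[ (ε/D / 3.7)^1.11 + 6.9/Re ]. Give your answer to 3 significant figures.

Re = ρVD/μ = 879·3.02·0.189/0.33 = 1520.
Re < 2300 → laminar, so f = 64/Re = 0.0421 (roughness is irrelevant in laminar flow).

f ≈ 0.0421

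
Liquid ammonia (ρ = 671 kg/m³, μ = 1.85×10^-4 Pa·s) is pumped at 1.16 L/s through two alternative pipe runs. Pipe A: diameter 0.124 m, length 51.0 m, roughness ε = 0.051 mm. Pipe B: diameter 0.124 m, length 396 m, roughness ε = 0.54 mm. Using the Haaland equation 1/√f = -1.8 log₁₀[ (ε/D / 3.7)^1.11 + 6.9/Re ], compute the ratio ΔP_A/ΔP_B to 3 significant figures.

ΔP_A/ΔP_B ≈ 0.0930

Pipe A: V = Q/A = 0.00116/0.01208 = 0.09606 m/s; Re = 4.32e+04; ε/D = 0.000411; Haaland → f = 0.02257; ΔP_A = f(L/D)(ρV²/2) = 28.74 Pa.
Pipe B: V = Q/A = 0.00116/0.01208 = 0.09606 m/s; Re = 4.32e+04; ε/D = 0.00435; Haaland → f = 0.03125; ΔP_B = f(L/D)(ρV²/2) = 309 Pa.
ΔP_A/ΔP_B = 28.74/309 = 0.0930.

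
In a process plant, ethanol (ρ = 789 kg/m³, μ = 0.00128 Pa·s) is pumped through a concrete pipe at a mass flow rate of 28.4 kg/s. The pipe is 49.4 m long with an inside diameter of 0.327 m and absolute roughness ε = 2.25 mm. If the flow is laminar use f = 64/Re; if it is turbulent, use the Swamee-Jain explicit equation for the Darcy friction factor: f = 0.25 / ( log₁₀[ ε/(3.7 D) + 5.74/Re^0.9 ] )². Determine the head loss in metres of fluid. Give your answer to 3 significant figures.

A = πD²/4 = π(0.327)²/4 = 0.08398 m²; mean velocity V = ṁ/(ρA) = 28.4/(789 · 0.08398) = 0.4286 m/s.
Reynolds number Re = ρVD/μ = 789 · 0.4286 · 0.327 / 0.00128 = 8.639e+04.
Re > 4000 → turbulent. Relative roughness ε/D = 0.00225/0.327 = 0.00688. Swamee-Jain: f = 0.25/(log₁₀[0.00688/3.7 + 5.74/8.639e+04^0.9])² = 0.25/(log₁₀[0.00186 + 0.000207])² = 0.25/(-2.685)² = 0.03469.
Darcy-Weisbach: ΔP = f(L/D)(ρV²/2) = 0.03469·(49.4/0.327)·(789·0.4286²/2) = 0.03469·151.1·72.47 = 379.7 Pa.
Head loss h_f = ΔP/(ρg) = 379.7/(789·9.81) = 0.0491 m.

h_f ≈ 0.0491 m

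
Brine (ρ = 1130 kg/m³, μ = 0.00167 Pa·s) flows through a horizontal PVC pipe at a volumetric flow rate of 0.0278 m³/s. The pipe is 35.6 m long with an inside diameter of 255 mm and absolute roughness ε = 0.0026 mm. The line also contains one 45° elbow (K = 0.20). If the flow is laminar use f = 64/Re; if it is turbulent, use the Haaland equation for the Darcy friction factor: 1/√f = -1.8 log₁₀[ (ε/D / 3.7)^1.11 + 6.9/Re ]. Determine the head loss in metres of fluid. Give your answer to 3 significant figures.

Cross-sectional area A = πD²/4 = π(0.255)²/4 = 0.05107 m²; mean velocity V = Q/A = 0.0278/0.05107 = 0.5443 m/s.
Reynolds number Re = ρVD/μ = 1130 · 0.5443 · 0.255 / 0.00167 = 9.392e+04.
Re > 4000 → turbulent. Relative roughness ε/D = 2.6e-06/0.255 = 1.02e-05. Haaland: 1/√f = -1.8 log₁₀[(1.02e-05/3.7)^1.11 + 6.9/9.392e+04] = -1.8 log₁₀[6.74e-07 + 7.35e-05] = 7.434, so f = 0.0181.
Total minor-loss coefficient ΣK = 1·0.2 = 0.2.
ΔP = [f·L/D + ΣK]·(ρV²/2) = [0.0181·35.6/0.255 + 0.2]·(1130·0.5443²/2) = [2.526 + 0.2]·167.4 = 456.4 Pa.
Head loss h_f = ΔP/(ρg) = 456.4/(1130·9.81) = 0.0412 m.

h_f ≈ 0.0412 m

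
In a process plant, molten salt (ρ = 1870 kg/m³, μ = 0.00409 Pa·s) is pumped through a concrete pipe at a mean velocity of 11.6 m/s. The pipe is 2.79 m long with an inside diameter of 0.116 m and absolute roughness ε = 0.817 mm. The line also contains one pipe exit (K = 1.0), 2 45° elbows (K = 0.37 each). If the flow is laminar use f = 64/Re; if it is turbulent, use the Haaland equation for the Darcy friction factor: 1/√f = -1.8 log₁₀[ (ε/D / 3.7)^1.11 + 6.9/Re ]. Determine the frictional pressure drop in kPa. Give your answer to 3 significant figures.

ΔP ≈ 322 kPa

Reynolds number Re = ρVD/μ = 1870 · 11.6 · 0.116 / 0.00409 = 6.152e+05.
Re > 4000 → turbulent. Relative roughness ε/D = 0.000817/0.116 = 0.00704. Haaland: 1/√f = -1.8 log₁₀[(0.00704/3.7)^1.11 + 6.9/6.152e+05] = -1.8 log₁₀[0.000956 + 1.12e-05] = 5.426, so f = 0.03396.
Total minor-loss coefficient ΣK = 1·1 + 2·0.37 = 1.74.
ΔP = [f·L/D + ΣK]·(ρV²/2) = [0.03396·2.79/0.116 + 1.74]·(1870·11.6²/2) = [0.8168 + 1.74]·1.258e+05 = 3.217e+05 Pa.
ΔP = 3.217e+05 Pa = 322 kPa.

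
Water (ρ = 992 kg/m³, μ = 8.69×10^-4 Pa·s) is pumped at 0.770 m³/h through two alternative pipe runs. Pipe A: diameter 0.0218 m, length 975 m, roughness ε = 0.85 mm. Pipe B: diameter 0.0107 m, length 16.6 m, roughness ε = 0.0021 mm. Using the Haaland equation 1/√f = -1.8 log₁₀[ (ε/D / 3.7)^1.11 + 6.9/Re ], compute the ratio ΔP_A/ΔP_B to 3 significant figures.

Pipe A: V = Q/A = 0.0002139/0.0003733 = 0.573 m/s; Re = 1.426e+04; ε/D = 0.039; Haaland → f = 0.06597; ΔP_A = f(L/D)(ρV²/2) = 4.805e+05 Pa.
Pipe B: V = Q/A = 0.0002139/8.992e-05 = 2.379 m/s; Re = 2.905e+04; ε/D = 0.000196; Haaland → f = 0.02391; ΔP_B = f(L/D)(ρV²/2) = 1.041e+05 Pa.
ΔP_A/ΔP_B = 4.805e+05/1.041e+05 = 4.62.

ΔP_A/ΔP_B ≈ 4.62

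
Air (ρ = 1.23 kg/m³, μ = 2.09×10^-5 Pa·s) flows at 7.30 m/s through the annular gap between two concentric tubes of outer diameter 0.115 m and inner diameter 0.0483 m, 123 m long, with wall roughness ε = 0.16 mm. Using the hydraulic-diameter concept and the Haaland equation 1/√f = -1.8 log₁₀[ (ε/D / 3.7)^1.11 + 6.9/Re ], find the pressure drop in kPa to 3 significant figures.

Hydraulic diameter D_h = 4A/P = D_o - D_i = 0.115 - 0.0483 = 0.0667 m.
Re = ρVD_h/μ = 1.23·7.3·0.0667/2.09e-05 = 2.866e+04.
ε/D_h = 0.00016/0.0667 = 0.0024; Haaland gives 1/√f = -1.8 log₁₀[0.000289+0.000241] = 5.896, so f = 0.02876.
ΔP = f(L/D_h)(ρV²/2) = 0.02876·123/0.0667·32.77 = 1738 Pa.
ΔP = 1.74 kPa.

ΔP ≈ 1.74 kPa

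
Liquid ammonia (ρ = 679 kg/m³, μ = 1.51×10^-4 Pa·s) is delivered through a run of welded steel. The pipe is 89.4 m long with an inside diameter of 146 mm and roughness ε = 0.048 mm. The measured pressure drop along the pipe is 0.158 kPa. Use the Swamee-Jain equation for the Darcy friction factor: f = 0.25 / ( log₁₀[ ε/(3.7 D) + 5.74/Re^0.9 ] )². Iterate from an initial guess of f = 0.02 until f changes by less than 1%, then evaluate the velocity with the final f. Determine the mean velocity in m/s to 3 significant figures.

V ≈ 0.201 m/s

Rearranging Darcy-Weisbach: V = √(2·ΔP·D/(f·L·ρ)). With ε/D = 4.8e-05/0.146 = 0.000329, iterate starting from f = 0.02:
  f = 0.02 → V = √(2·158·0.146/(0.02·89.4·679)) = 0.1949 m/s; Re = ρVD/μ = 1.28e+05; f → 0.01897
  f = 0.01897 → V = 0.2002 m/s; Re = 1.314e+05; f → 0.0189
Converged (Δf/f < 1%). With the final f = 0.0189: V = √(2·158·0.146/(0.0189·89.4·679)) = 0.2005 m/s.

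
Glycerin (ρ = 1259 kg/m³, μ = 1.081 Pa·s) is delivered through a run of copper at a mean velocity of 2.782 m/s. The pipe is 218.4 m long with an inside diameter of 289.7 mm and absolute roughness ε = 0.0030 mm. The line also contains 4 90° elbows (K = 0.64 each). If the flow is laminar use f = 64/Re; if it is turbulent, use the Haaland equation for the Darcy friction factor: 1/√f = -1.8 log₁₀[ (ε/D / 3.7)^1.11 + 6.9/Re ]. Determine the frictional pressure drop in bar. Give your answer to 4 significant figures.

Reynolds number Re = ρVD/μ = 1259 · 2.782 · 0.2897 / 1.08 = 938.7.
Re < 2300 → laminar flow, so f = 64/Re = 64/938.7 = 0.06818 (the turbulent correlation is not needed).
Total minor-loss coefficient ΣK = 4·0.64 = 2.56.
ΔP = [f·L/D + ΣK]·(ρV²/2) = [0.06818·218.4/0.2897 + 2.56]·(1259·2.782²/2) = [51.4 + 2.56]·4872 = 2.629e+05 Pa.
ΔP = 2.629e+05 Pa = 2.629 bar.

ΔP ≈ 2.629 bar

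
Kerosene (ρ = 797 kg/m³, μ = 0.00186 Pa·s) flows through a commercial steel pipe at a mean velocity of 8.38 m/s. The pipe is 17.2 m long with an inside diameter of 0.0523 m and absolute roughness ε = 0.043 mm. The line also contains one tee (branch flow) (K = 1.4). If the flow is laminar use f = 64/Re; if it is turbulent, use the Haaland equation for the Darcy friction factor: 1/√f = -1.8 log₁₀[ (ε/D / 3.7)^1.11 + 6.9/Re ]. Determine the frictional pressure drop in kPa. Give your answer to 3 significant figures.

ΔP ≈ 226 kPa

Reynolds number Re = ρVD/μ = 797 · 8.38 · 0.0523 / 0.00186 = 1.878e+05.
Re > 4000 → turbulent. Relative roughness ε/D = 4.3e-05/0.0523 = 0.000822. Haaland: 1/√f = -1.8 log₁₀[(0.000822/3.7)^1.11 + 6.9/1.878e+05] = -1.8 log₁₀[8.81e-05 + 3.67e-05] = 7.027, so f = 0.02025.
Total minor-loss coefficient ΣK = 1·1.4 = 1.4.
ΔP = [f·L/D + ΣK]·(ρV²/2) = [0.02025·17.2/0.0523 + 1.4]·(797·8.38²/2) = [6.661 + 1.4]·2.798e+04 = 2.256e+05 Pa.
ΔP = 2.256e+05 Pa = 226 kPa.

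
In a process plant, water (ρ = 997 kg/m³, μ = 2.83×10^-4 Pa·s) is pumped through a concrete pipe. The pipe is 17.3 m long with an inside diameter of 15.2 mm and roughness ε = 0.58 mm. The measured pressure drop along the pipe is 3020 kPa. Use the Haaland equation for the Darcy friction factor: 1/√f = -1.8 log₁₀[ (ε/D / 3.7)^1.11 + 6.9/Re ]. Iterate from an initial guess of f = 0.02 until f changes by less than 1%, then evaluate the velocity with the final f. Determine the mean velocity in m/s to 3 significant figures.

Rearranging Darcy-Weisbach: V = √(2·ΔP·D/(f·L·ρ)). With ε/D = 0.00058/0.0152 = 0.0382, iterate starting from f = 0.02:
  f = 0.02 → V = √(2·3.02e+06·0.0152/(0.02·17.3·997)) = 16.31 m/s; Re = ρVD/μ = 8.736e+05; f → 0.0635
  f = 0.0635 → V = 9.155 m/s; Re = 4.903e+05; f → 0.06353
Converged (Δf/f < 1%). With the final f = 0.06353: V = √(2·3.02e+06·0.0152/(0.06353·17.3·997)) = 9.153 m/s.

V ≈ 9.15 m/s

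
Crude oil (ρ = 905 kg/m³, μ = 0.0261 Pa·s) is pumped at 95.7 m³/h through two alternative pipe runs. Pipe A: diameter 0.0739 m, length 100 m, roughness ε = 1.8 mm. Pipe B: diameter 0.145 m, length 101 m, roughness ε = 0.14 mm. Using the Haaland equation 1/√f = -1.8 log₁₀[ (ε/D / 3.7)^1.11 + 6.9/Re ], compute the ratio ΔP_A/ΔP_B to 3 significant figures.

ΔP_A/ΔP_B ≈ 46.5

Pipe A: V = Q/A = 0.02658/0.004289 = 6.198 m/s; Re = 1.588e+04; ε/D = 0.0244; Haaland → f = 0.05475; ΔP_A = f(L/D)(ρV²/2) = 1.288e+06 Pa.
Pipe B: V = Q/A = 0.02658/0.01651 = 1.61 m/s; Re = 8094; ε/D = 0.000966; Haaland → f = 0.03387; ΔP_B = f(L/D)(ρV²/2) = 2.767e+04 Pa.
ΔP_A/ΔP_B = 1.288e+06/2.767e+04 = 46.5.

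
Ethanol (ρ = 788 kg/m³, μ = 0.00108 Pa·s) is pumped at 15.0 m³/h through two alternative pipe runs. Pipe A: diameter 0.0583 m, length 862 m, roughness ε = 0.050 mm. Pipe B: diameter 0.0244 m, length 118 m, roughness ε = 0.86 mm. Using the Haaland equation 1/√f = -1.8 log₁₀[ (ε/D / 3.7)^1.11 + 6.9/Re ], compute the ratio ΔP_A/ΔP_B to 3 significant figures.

ΔP_A/ΔP_B ≈ 0.0343

Pipe A: V = Q/A = 0.004167/0.002669 = 1.561 m/s; Re = 6.639e+04; ε/D = 0.000858; Haaland → f = 0.02246; ΔP_A = f(L/D)(ρV²/2) = 3.187e+05 Pa.
Pipe B: V = Q/A = 0.004167/0.0004676 = 8.911 m/s; Re = 1.586e+05; ε/D = 0.0352; Haaland → f = 0.06151; ΔP_B = f(L/D)(ρV²/2) = 9.306e+06 Pa.
ΔP_A/ΔP_B = 3.187e+05/9.306e+06 = 0.0343.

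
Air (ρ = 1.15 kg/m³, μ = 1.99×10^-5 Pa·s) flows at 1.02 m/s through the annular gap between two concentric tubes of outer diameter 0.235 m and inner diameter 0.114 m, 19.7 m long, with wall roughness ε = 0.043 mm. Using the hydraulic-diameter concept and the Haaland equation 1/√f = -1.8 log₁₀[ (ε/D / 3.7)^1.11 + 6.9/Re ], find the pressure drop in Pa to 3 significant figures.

ΔP ≈ 3.34 Pa

Hydraulic diameter D_h = 4A/P = D_o - D_i = 0.235 - 0.114 = 0.121 m.
Re = ρVD_h/μ = 1.15·1.02·0.121/1.99e-05 = 7132.
ε/D_h = 4.3e-05/0.121 = 0.000355; Haaland gives 1/√f = -1.8 log₁₀[3.47e-05+0.000967] = 5.398, so f = 0.03431.
ΔP = f(L/D_h)(ρV²/2) = 0.03431·19.7/0.121·0.5982 = 3.342 Pa.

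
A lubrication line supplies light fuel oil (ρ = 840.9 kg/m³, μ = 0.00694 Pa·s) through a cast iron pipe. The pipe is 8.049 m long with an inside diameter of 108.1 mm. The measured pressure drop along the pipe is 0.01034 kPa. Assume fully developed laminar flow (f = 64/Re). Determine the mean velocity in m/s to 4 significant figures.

For laminar flow, f = 64/Re with Re = ρVD/μ, so Darcy-Weisbach reduces to ΔP = 32μLV/D². Solving for V: V = ΔP·D²/(32μL) = 10.34·(0.1081)²/(32·0.00694·8.049) = 0.0676 m/s.
Check: Re = ρVD/μ = 840.9·0.0676·0.1081/0.00694 = 885.4 < 2300, so the laminar assumption holds.

V ≈ 0.06760 m/s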